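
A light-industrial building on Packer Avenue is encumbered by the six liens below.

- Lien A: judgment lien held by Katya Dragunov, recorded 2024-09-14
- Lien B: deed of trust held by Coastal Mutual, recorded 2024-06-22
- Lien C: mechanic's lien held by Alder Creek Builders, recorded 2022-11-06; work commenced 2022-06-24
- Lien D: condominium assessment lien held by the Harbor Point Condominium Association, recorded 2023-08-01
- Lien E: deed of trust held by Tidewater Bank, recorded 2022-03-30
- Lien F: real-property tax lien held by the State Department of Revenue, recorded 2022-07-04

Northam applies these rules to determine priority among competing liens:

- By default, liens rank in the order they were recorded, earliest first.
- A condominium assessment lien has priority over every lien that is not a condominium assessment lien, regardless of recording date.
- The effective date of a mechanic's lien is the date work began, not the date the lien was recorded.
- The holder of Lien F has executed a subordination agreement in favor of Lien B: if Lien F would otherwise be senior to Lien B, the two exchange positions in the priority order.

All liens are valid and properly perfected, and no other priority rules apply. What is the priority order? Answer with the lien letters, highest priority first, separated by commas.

Effective dates after the stated exceptions: C is treated as recorded 2022-06-24, the work-commencement date.
D is a condominium assessment lien and takes priority over every other lien.
Among the remaining liens, by effective date: E (2022-03-30), C (2022-06-24), F (2022-07-04), B (2024-06-22), A (2024-09-14).
F would otherwise be senior to B, so under the subordination agreement F and B exchange positions.

D, E, C, B, F, A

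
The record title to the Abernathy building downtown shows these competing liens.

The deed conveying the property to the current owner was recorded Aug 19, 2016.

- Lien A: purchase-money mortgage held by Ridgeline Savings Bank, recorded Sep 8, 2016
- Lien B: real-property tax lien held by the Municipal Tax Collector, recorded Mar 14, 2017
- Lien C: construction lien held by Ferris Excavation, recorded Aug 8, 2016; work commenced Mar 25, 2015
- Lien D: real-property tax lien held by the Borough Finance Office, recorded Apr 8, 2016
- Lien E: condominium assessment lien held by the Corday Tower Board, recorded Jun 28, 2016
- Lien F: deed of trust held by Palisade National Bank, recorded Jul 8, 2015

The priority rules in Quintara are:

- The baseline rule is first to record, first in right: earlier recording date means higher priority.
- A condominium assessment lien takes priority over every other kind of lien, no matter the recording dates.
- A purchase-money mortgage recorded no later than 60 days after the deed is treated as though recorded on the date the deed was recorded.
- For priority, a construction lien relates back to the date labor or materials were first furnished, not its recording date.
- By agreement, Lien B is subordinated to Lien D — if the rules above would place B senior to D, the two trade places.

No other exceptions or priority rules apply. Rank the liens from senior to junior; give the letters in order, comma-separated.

Effective dates after the stated exceptions: A's effective date is the deed date, Aug 19, 2016; C relates back to Mar 25, 2015 (work commenced).
E is a condominium assessment lien, so it outranks all other liens regardless of date.
Remaining liens by effective date: C (Mar 25, 2015), F (Jul 8, 2015), D (Apr 8, 2016), A (Aug 19, 2016), B (Mar 14, 2017).
Since B is not senior to D, the subordination leaves the order unchanged.

E, C, F, D, A, B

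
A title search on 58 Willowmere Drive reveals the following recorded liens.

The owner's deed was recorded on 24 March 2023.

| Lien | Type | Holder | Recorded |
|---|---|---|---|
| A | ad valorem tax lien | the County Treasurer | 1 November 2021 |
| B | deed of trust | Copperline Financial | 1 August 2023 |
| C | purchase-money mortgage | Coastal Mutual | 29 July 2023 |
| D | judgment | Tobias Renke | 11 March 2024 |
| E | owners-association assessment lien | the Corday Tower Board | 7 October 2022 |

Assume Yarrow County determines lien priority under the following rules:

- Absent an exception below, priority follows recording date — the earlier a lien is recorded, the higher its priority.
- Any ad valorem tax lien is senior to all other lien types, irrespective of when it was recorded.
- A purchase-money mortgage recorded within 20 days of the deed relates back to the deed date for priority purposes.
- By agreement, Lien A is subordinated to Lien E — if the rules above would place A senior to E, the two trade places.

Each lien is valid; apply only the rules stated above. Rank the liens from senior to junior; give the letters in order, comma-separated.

E, A, C, B, D

Effective dates after the stated exceptions: C was recorded 127 days after the deed — beyond 20 days — so no relation-back applies.
As an ad valorem tax lien, A is senior to every other lien.
Remaining liens by effective date: E (7 October 2022), C (29 July 2023), B (1 August 2023), D (11 March 2024).
A would otherwise be senior to E, so under the subordination agreement A and E exchange positions.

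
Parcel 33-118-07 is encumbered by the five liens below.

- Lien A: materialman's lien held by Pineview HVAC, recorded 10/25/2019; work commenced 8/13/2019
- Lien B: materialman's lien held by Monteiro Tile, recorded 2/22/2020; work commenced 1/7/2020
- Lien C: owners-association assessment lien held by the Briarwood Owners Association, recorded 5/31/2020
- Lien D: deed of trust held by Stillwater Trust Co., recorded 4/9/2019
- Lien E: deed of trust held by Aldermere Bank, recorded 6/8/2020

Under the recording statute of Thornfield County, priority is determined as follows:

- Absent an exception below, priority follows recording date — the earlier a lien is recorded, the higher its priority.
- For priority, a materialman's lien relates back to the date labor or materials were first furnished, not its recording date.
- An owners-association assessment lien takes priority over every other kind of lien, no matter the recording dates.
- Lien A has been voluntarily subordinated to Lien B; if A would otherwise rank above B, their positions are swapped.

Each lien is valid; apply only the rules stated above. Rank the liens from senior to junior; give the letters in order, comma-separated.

C, D, B, A, E

Adjusting effective dates: A relates back to 8/13/2019 (work commenced); B relates back to 1/7/2020 (work commenced).
As an owners-association assessment lien, C is senior to every other lien.
Ordering the rest by effective date: D (4/9/2019), A (8/13/2019), B (1/7/2020), E (6/8/2020).
The subordination applies — A was senior to B — so A and B swap.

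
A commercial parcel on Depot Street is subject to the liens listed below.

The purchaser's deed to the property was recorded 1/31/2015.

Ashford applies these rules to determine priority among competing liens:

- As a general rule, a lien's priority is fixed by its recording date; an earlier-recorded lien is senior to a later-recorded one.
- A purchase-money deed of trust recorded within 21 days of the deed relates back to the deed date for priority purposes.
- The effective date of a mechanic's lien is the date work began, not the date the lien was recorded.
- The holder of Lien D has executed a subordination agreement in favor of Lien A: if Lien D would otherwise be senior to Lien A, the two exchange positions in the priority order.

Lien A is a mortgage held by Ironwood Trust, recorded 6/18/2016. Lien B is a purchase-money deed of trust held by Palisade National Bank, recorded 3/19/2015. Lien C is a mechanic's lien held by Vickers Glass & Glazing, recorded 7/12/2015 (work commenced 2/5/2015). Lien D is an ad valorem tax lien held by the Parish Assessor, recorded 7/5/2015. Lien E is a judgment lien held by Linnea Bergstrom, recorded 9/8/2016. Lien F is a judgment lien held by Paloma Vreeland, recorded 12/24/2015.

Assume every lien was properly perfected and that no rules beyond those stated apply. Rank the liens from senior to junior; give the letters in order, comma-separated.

Effective dates: B was recorded 47 days after the deed, outside the 21-day window, so it keeps its recording date; C relates back to 2/5/2015 (work commenced).
By effective date, earliest first: C (2/5/2015), B (3/19/2015), D (7/5/2015), F (12/24/2015), A (6/18/2016), E (9/8/2016).
The subordination applies — D was senior to A — so D and A swap.

C, B, A, F, D, E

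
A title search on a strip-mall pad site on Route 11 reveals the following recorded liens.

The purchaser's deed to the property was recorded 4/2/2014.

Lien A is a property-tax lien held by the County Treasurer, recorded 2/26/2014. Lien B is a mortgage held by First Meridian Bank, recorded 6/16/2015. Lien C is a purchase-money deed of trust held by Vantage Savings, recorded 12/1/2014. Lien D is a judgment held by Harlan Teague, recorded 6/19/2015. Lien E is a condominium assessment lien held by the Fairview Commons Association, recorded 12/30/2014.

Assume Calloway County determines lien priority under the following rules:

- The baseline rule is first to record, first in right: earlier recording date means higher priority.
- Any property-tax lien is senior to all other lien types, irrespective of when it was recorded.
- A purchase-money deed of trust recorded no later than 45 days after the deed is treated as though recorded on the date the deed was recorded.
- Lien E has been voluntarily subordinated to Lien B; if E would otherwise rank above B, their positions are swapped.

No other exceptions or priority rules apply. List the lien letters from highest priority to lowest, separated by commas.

Effective dates: C was recorded 243 days after the deed, outside the 45-day window, so it keeps its recording date.
A, as a property-tax lien, has superpriority and ranks first.
Among the remaining liens, by effective date: C (12/1/2014), E (12/30/2014), B (6/16/2015), D (6/19/2015).
The subordination applies — E was senior to B — so E and B swap.

A, C, B, E, D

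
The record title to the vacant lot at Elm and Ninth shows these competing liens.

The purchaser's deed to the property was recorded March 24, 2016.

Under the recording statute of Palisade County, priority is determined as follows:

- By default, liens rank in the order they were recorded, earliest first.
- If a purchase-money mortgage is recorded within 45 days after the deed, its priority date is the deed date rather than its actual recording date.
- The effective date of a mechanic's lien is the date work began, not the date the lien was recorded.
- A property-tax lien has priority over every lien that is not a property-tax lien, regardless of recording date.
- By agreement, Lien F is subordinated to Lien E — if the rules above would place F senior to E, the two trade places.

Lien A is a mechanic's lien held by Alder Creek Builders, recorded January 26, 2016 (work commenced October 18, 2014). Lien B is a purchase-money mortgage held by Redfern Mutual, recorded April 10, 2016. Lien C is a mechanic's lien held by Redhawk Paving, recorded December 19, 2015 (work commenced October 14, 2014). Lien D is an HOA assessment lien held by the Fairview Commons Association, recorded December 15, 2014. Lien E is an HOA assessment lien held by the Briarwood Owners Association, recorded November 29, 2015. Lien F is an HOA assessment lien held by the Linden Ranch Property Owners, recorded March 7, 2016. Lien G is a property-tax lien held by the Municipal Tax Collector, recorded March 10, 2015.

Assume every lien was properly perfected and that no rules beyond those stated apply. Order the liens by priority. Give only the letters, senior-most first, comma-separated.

G, C, A, D, E, F, B

Adjusting effective dates: A's effective date is October 18, 2014, when work began; B relates back to the deed date March 24, 2016; C's effective date is October 14, 2014, when work began.
G is a property-tax lien, so it outranks all other liens regardless of date.
Ordering the rest by effective date: C (October 14, 2014), A (October 18, 2014), D (December 15, 2014), E (November 29, 2015), F (March 7, 2016), B (March 24, 2016).
F already ranks below E; the subordination has no effect.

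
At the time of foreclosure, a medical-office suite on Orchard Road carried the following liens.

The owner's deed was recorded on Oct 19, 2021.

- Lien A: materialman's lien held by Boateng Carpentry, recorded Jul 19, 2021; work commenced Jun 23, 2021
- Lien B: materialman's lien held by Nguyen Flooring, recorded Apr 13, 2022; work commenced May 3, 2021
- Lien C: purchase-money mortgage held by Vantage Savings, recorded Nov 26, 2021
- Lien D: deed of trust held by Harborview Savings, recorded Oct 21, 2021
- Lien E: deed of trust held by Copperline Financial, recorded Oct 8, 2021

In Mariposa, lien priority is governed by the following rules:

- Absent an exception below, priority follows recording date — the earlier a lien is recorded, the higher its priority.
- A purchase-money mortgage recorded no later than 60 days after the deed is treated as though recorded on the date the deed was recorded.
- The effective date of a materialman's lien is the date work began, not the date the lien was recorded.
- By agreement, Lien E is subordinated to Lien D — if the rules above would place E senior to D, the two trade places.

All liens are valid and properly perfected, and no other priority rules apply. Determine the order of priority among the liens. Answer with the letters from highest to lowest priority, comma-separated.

Adjusting effective dates: A is treated as recorded Jun 23, 2021, the work-commencement date; B's effective date is May 3, 2021, when work began; C was recorded within the 60-day window, so its effective date is the deed date Oct 19, 2021.
Sorted by effective date: B (May 3, 2021), A (Jun 23, 2021), E (Oct 8, 2021), C (Oct 19, 2021), D (Oct 21, 2021).
E is senior to D before the subordination, so the two trade places.

B, A, D, C, E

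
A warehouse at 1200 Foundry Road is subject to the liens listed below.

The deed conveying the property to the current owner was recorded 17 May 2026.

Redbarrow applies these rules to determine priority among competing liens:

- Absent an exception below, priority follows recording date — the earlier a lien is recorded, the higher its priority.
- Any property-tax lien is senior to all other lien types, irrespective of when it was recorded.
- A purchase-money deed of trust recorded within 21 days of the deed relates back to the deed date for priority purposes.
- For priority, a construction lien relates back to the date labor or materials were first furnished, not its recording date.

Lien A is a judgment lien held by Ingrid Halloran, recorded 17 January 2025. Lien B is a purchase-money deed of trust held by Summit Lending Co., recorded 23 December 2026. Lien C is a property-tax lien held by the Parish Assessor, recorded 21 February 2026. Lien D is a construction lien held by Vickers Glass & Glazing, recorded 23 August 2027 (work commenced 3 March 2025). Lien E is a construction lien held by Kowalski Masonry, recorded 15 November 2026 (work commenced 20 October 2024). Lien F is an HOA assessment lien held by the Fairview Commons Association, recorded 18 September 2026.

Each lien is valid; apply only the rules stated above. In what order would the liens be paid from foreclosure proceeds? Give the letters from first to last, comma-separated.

C, E, A, D, F, B

Effective dates: B missed the 21-day window (220 days after the deed), so its recording date stands; D's effective date is 3 March 2025, when work began; E is treated as recorded 20 October 2024, the work-commencement date.
C is a property-tax lien, so it outranks all other liens regardless of date.
The other liens, earliest effective date first: E (20 October 2024), A (17 January 2025), D (3 March 2025), F (18 September 2026), B (23 December 2026).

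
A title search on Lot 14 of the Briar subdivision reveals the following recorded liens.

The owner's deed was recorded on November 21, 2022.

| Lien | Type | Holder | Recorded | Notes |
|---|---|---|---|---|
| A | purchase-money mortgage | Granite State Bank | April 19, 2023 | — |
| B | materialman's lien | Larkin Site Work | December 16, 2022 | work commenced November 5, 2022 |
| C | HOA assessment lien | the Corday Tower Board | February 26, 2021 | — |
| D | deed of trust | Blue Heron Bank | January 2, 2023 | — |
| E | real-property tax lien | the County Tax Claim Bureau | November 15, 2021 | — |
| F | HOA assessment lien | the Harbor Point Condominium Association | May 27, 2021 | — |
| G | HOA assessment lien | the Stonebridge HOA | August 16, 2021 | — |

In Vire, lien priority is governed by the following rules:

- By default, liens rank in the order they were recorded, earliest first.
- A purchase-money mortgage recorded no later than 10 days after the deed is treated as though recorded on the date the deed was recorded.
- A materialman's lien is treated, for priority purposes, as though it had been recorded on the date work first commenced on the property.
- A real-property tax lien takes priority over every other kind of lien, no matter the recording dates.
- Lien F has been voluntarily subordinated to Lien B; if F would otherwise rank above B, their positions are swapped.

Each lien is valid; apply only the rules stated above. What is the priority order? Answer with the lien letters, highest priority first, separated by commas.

E, C, B, G, F, D, A

Effective dates after the stated exceptions: A was recorded 149 days after the deed — beyond 10 days — so no relation-back applies; B is treated as recorded November 5, 2022, the work-commencement date.
E, as a real-property tax lien, has superpriority and ranks first.
Ordering the rest by effective date: C (February 26, 2021), F (May 27, 2021), G (August 16, 2021), B (November 5, 2022), D (January 2, 2023), A (April 19, 2023).
The subordination applies — F was senior to B — so F and B swap.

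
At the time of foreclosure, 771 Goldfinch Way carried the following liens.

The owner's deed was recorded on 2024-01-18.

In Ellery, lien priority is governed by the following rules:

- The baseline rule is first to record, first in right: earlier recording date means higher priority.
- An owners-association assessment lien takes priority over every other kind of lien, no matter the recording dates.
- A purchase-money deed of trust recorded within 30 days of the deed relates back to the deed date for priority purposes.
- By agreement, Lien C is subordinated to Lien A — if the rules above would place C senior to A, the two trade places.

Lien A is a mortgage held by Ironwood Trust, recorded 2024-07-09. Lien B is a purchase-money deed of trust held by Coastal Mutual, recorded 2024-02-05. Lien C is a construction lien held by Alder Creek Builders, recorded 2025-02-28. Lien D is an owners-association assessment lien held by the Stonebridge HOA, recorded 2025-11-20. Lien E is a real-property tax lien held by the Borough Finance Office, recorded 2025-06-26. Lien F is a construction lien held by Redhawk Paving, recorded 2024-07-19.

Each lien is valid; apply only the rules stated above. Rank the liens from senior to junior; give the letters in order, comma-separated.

D, B, A, F, C, E

Adjusting effective dates: B's effective date is the deed date, 2024-01-18.
D is an owners-association assessment lien and takes priority over every other lien.
Ordering the rest by effective date: B (2024-01-18), A (2024-07-09), F (2024-07-19), C (2025-02-28), E (2025-06-26).
Since C is not senior to A, the subordination leaves the order unchanged.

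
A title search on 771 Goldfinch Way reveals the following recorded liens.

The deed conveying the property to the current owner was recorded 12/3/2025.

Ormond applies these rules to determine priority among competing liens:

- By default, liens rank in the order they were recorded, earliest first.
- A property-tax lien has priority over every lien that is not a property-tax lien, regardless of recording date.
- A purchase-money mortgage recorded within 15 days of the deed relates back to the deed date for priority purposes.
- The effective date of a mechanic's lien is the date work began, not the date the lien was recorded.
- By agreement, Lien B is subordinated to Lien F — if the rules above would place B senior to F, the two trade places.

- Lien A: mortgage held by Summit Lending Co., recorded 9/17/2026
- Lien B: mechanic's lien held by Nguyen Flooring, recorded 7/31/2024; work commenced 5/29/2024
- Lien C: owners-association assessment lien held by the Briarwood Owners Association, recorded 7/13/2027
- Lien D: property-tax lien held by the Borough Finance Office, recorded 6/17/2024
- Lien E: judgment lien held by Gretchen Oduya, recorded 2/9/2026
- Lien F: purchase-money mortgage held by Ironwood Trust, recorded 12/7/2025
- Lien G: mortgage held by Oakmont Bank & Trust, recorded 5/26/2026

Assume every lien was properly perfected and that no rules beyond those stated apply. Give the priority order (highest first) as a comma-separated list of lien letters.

D, F, B, E, G, A, C

Adjusting effective dates: B relates back to 5/29/2024 (work commenced); F relates back to the deed date 12/3/2025.
As a property-tax lien, D is senior to every other lien.
Among the remaining liens, by effective date: B (5/29/2024), F (12/3/2025), E (2/9/2026), G (5/26/2026), A (9/17/2026), C (7/13/2027).
The subordination applies — B was senior to F — so B and F swap.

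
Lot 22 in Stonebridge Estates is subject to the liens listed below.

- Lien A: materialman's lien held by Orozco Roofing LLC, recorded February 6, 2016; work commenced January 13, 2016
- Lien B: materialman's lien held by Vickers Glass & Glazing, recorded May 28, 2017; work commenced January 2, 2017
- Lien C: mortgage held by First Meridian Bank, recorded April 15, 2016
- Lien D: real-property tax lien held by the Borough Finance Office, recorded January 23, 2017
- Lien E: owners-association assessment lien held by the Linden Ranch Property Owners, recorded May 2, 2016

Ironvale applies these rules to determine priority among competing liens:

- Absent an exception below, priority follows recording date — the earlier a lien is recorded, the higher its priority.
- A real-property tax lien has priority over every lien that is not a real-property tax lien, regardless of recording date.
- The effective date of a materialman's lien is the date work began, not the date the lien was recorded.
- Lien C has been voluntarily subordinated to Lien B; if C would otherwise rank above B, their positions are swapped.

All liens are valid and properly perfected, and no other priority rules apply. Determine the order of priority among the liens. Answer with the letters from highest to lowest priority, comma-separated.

Effective dates: A is treated as recorded January 13, 2016, the work-commencement date; B is treated as recorded January 2, 2017, the work-commencement date.
D, as a real-property tax lien, has superpriority and ranks first.
The other liens, earliest effective date first: A (January 13, 2016), C (April 15, 2016), E (May 2, 2016), B (January 2, 2017).
Because C would otherwise rank above B, the subordination swaps them.

D, A, B, E, C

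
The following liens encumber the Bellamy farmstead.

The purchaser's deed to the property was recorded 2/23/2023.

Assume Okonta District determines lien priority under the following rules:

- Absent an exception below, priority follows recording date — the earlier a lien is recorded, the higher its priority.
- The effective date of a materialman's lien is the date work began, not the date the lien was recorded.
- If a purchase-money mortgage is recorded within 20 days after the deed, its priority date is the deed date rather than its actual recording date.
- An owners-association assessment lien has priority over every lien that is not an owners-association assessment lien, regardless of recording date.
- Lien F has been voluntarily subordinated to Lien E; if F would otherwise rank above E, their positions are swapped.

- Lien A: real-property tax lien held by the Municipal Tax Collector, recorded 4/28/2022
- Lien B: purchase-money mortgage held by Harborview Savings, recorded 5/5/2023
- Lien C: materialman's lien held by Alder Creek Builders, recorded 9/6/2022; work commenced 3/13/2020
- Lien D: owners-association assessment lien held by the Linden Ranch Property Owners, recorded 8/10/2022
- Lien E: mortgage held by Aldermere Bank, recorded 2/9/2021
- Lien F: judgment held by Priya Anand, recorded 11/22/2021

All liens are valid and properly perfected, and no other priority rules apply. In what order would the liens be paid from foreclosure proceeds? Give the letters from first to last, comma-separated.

Effective dates: B was recorded 71 days after the deed, outside the 20-day window, so it keeps its recording date; C relates back to 3/13/2020 (work commenced).
D, as an owners-association assessment lien, has superpriority and ranks first.
Among the remaining liens, by effective date: C (3/13/2020), E (2/9/2021), F (11/22/2021), A (4/28/2022), B (5/5/2023).
F is already junior to E, so the subordination agreement changes nothing.

D, C, E, F, A, B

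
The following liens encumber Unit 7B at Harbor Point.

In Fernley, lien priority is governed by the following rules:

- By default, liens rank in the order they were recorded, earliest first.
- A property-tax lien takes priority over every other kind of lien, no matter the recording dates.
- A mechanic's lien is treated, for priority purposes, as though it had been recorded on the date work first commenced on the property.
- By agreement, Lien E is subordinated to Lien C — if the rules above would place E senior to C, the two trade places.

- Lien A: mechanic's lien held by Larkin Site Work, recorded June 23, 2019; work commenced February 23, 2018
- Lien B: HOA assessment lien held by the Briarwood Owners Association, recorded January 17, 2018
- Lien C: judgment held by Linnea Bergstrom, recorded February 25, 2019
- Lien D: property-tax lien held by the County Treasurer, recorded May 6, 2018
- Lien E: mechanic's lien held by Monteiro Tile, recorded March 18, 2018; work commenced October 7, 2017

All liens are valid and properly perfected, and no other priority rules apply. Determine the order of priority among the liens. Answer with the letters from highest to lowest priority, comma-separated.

D, C, B, A, E

First, effective dates: A is treated as recorded February 23, 2018, the work-commencement date; E's effective date is October 7, 2017, when work began.
D, as a property-tax lien, has superpriority and ranks first.
Among the remaining liens, by effective date: E (October 7, 2017), B (January 17, 2018), A (February 23, 2018), C (February 25, 2019).
E would otherwise be senior to C, so under the subordination agreement E and C exchange positions.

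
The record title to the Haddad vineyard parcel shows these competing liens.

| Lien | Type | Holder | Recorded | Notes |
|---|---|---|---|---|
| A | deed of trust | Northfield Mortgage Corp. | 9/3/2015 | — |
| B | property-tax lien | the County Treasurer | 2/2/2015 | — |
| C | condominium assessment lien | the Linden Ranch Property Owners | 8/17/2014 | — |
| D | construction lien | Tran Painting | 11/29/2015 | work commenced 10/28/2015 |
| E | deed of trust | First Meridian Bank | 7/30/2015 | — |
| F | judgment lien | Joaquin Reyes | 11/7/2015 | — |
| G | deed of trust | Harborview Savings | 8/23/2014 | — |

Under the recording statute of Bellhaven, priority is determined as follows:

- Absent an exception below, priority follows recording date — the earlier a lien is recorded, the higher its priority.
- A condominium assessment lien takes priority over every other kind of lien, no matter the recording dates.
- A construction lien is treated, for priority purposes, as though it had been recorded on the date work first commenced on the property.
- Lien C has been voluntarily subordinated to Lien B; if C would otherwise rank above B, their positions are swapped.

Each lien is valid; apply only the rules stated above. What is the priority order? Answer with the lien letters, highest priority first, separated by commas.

B, G, C, E, A, D, F

Effective dates: D is treated as recorded 10/28/2015, the work-commencement date.
As a condominium assessment lien, C is senior to every other lien.
Remaining liens by effective date: G (8/23/2014), B (2/2/2015), E (7/30/2015), A (9/3/2015), D (10/28/2015), F (11/7/2015).
C is senior to B before the subordination, so the two trade places.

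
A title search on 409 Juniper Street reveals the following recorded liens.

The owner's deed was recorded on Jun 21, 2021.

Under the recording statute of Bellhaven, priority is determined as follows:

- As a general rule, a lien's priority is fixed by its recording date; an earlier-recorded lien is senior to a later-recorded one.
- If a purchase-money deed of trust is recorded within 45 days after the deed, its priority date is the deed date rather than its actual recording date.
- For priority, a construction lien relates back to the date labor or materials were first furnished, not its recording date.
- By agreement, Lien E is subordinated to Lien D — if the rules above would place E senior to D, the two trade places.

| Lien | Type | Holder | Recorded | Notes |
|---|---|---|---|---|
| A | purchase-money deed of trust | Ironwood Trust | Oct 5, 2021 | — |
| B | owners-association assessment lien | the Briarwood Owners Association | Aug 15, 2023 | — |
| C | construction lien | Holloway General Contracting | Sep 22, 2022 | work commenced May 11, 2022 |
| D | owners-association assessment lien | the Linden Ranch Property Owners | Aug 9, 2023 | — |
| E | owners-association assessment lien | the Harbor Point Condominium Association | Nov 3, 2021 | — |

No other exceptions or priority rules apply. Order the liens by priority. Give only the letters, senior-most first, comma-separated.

Effective dates after the stated exceptions: A missed the 45-day window (106 days after the deed), so its recording date stands; C relates back to May 11, 2022 (work commenced).
Sorted by effective date: A (Oct 5, 2021), E (Nov 3, 2021), C (May 11, 2022), D (Aug 9, 2023), B (Aug 15, 2023).
The subordination applies — E was senior to D — so E and D swap.

A, D, C, E, B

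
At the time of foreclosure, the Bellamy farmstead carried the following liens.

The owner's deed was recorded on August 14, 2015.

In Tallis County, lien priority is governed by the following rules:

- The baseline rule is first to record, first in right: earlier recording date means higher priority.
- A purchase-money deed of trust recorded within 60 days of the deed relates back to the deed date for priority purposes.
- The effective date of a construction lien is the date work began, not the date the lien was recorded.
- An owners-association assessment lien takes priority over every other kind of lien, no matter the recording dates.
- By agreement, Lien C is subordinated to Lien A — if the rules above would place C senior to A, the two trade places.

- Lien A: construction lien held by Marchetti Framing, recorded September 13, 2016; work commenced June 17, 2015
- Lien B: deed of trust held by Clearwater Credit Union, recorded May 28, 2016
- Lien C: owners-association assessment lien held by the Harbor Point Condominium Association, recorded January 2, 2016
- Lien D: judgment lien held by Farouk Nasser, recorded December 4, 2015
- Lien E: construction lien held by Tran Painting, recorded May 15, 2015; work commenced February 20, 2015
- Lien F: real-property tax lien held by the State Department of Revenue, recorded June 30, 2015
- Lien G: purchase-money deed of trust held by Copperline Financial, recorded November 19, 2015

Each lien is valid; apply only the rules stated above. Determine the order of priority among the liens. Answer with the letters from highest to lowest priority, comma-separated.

First, effective dates: A relates back to June 17, 2015 (work commenced); E's effective date is February 20, 2015, when work began; G missed the 60-day window (97 days after the deed), so its recording date stands.
C, as an owners-association assessment lien, has superpriority and ranks first.
Among the remaining liens, by effective date: E (February 20, 2015), A (June 17, 2015), F (June 30, 2015), G (November 19, 2015), D (December 4, 2015), B (May 28, 2016).
C would otherwise be senior to A, so under the subordination agreement C and A exchange positions.

A, E, C, F, G, D, B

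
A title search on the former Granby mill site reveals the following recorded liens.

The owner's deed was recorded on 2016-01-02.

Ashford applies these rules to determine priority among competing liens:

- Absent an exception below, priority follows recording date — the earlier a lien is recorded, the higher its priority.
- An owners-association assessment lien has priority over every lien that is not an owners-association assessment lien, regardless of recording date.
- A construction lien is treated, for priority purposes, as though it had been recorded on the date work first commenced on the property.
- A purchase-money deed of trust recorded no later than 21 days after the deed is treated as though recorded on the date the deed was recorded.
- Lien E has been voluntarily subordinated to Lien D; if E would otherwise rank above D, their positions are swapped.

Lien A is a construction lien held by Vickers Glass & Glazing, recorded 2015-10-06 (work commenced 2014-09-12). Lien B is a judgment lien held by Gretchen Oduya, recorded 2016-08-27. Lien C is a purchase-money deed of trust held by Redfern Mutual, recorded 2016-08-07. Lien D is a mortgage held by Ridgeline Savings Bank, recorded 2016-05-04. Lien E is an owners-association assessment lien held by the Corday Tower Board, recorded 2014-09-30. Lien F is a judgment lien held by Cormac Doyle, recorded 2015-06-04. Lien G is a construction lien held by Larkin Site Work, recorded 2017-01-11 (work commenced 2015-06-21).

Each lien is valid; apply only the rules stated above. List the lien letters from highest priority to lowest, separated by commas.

D, A, F, G, E, C, B

Effective dates: A's effective date is 2014-09-12, when work began; C was recorded 218 days after the deed, outside the 21-day window, so it keeps its recording date; G is treated as recorded 2015-06-21, the work-commencement date.
E is an owners-association assessment lien, so it outranks all other liens regardless of date.
Ordering the rest by effective date: A (2014-09-12), F (2015-06-04), G (2015-06-21), D (2016-05-04), C (2016-08-07), B (2016-08-27).
E would otherwise be senior to D, so under the subordination agreement E and D exchange positions.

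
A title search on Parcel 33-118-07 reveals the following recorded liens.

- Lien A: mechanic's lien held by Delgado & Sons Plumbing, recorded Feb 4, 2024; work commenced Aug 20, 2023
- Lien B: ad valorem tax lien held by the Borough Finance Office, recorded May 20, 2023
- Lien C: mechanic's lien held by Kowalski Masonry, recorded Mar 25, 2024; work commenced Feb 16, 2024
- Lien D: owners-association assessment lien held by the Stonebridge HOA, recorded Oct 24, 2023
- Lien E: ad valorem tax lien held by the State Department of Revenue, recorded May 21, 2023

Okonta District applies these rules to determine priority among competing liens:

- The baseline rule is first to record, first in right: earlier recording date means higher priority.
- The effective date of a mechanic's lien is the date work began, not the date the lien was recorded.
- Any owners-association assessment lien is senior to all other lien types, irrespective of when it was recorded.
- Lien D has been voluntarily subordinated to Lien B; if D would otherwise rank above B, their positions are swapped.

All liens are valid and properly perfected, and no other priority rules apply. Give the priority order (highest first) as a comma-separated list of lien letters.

B, D, E, A, C

Adjusting effective dates: A relates back to Aug 20, 2023 (work commenced); C's effective date is Feb 16, 2024, when work began.
D is an owners-association assessment lien, so it outranks all other liens regardless of date.
Among the remaining liens, by effective date: B (May 20, 2023), E (May 21, 2023), A (Aug 20, 2023), C (Feb 16, 2024).
Because D would otherwise rank above B, the subordination swaps them.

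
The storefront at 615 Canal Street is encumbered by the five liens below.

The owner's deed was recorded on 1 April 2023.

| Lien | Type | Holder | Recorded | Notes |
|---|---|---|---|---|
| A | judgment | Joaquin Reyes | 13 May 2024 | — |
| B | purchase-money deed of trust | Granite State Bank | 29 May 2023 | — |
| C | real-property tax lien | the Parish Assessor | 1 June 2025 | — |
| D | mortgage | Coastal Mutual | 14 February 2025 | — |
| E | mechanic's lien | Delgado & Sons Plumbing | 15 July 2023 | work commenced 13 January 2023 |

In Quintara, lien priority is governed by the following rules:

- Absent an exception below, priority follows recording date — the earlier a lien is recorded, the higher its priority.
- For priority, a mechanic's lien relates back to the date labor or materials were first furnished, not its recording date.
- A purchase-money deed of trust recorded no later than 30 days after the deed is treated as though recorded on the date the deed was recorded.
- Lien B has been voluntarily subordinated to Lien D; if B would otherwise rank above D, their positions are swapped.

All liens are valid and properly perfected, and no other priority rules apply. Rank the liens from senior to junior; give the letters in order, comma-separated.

First, effective dates: B was recorded 58 days after the deed, outside the 30-day window, so it keeps its recording date; E relates back to 13 January 2023 (work commenced).
Sorted by effective date: E (13 January 2023), B (29 May 2023), A (13 May 2024), D (14 February 2025), C (1 June 2025).
Because B would otherwise rank above D, the subordination swaps them.

E, D, A, B, C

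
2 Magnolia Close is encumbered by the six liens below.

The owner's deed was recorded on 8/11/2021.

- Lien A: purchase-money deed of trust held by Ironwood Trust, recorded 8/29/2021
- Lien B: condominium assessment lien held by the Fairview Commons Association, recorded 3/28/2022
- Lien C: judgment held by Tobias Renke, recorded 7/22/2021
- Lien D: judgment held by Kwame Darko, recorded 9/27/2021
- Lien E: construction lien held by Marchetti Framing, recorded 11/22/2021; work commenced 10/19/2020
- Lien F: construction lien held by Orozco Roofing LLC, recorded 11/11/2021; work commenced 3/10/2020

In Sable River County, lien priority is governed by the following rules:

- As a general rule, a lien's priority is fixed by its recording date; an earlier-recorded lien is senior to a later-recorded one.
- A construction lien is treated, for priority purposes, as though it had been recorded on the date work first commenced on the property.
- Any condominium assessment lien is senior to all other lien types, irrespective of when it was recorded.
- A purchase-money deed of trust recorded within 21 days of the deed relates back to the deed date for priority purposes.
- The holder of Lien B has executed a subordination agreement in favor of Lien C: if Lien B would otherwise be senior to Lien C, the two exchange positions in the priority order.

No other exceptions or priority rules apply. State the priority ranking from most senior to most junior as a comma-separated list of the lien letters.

C, F, E, B, A, D

Effective dates after the stated exceptions: A relates back to the deed date 8/11/2021; E is treated as recorded 10/19/2020, the work-commencement date; F is treated as recorded 3/10/2020, the work-commencement date.
B is a condominium assessment lien and takes priority over every other lien.
Among the remaining liens, by effective date: F (3/10/2020), E (10/19/2020), C (7/22/2021), A (8/11/2021), D (9/27/2021).
Because B would otherwise rank above C, the subordination swaps them.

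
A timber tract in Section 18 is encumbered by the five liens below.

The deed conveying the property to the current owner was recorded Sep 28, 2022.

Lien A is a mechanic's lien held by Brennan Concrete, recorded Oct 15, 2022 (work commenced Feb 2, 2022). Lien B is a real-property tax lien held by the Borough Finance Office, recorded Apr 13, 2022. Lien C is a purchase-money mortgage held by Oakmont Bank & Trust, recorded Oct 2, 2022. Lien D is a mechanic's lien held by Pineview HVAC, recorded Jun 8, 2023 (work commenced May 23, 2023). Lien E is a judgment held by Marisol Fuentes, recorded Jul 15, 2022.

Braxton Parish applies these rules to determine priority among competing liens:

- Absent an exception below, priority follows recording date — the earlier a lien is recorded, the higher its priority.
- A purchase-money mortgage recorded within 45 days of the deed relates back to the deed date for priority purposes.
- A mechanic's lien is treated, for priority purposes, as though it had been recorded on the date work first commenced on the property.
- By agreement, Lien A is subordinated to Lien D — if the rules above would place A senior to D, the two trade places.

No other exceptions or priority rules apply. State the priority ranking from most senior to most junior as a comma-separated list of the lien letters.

Effective dates after the stated exceptions: A is treated as recorded Feb 2, 2022, the work-commencement date; C was recorded within the 45-day window, so its effective date is the deed date Sep 28, 2022; D relates back to May 23, 2023 (work commenced).
By effective date: A (Feb 2, 2022), B (Apr 13, 2022), E (Jul 15, 2022), C (Sep 28, 2022), D (May 23, 2023).
Because A would otherwise rank above D, the subordination swaps them.

D, B, E, C, A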